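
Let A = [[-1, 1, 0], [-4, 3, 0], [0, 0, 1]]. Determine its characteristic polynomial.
xI - A = [[x + 1, -1, 0], [4, x - 3, 0], [0, 0, x - 1]].

Expanding det(xI - A) along the first row:
det(xI - A) = + (x + 1)·det([[x - 3, 0], [0, x - 1]]) - (-1)·det([[4, 0], [0, x - 1]]) + (0)·det([[4, x - 3], [0, 0]]).

Evaluating gives χ_A(x) = x^3 - 3x^2 + 3x - 1 = (x - 1)^3.

χ_A(x) = (x - 1)^3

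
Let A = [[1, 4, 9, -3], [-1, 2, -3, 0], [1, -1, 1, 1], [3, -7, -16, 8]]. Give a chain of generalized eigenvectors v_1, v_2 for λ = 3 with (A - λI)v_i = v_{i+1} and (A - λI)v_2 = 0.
We seek v_1 ∈ ker((A - 3I)^2) \ ker(A - 3I), then set v_{i+1} = (A - 3I) v_i.

One such chain is v_1 = [[0, 1, 0, 1]]^T, v_2 = [[1, -1, 0, -2]]^T. Check: (A - 3I) v_2 = [[0, 0, 0, 0]]^T = 0.

v_1 = [[0, 1, 0, 1]]^T, v_2 = [[1, -1, 0, -2]]^T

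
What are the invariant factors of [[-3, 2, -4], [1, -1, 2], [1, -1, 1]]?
(x + 1)^3

The Jordan structure of A has elementary divisors (x + 1)^3. Arranging the block sizes at each eigenvalue in decreasing order and taking row products gives the invariant factors.

Invariant factors (smallest first, each dividing the next): (x + 1)^3.

Check: the last factor (x + 1)^3 is the minimal polynomial, and the product (x + 1)^3 is the characteristic polynomial.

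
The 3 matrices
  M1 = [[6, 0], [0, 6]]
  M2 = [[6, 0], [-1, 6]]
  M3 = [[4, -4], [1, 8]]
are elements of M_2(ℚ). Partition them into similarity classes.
Characteristic polynomials: χ_{M1} = (x - 6)^2, χ_{M2} = (x - 6)^2, χ_{M3} = (x - 6)^2.

{M1}: invariant factors x - 6, x - 6.

{M2, M3}: invariant factors (x - 6)^2.

Matrices are similar if and only if their invariant-factor lists agree; the partition into similarity classes is {M1}, {M2, M3}.

2 classes: {M1}, {M2, M3}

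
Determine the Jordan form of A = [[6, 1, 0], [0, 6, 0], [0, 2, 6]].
The characteristic polynomial is det(xI - A) = (x - 6)^3, so the eigenvalues are 6 (algebraic multiplicity 3).

For λ = 6: rank(A - 6I) = 1, rank((A - 6I)^2) = 0. The eigenspace has dimension 3 - 1 = 2, so there are 2 Jordan blocks; the rank sequence gives block sizes [2, 1].

Assembling the blocks gives the Jordan form J above.

J = [[6, 1, 0], [0, 6, 0], [0, 0, 6]]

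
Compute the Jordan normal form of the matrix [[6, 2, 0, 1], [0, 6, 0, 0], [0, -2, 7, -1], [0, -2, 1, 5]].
J = [[6, 1, 0, 0], [0, 6, 1, 0], [0, 0, 6, 0], [0, 0, 0, 6]]

The characteristic polynomial is det(xI - A) = (x - 6)^4, so the eigenvalues are 6 (algebraic multiplicity 4).

For λ = 6: rank(A - 6I) = 2, rank((A - 6I)^2) = 1, rank((A - 6I)^3) = 0. The eigenspace has dimension 4 - 2 = 2, so there are 2 Jordan blocks; the rank sequence gives block sizes [3, 1].

Assembling the blocks gives the Jordan form J above.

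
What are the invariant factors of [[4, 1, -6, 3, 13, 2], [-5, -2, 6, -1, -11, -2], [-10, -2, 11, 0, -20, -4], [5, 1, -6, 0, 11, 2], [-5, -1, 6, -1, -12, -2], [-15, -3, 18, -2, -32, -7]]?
The Jordan structure of A has elementary divisors (x + 1)^2, (x + 1)^2, (x + 1), (x + 1). Arranging the block sizes at each eigenvalue in decreasing order and taking row products gives the invariant factors.

Invariant factors (smallest first, each dividing the next): x + 1, x + 1, (x + 1)^2, (x + 1)^2.

Check: the last factor (x + 1)^2 is the minimal polynomial, and the product (x + 1)^6 is the characteristic polynomial.

x + 1, x + 1, (x + 1)^2, (x + 1)^2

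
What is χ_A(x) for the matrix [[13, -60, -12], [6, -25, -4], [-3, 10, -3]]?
χ_A(x) = (x + 5)^3

xI - A = [[x - 13, 60, 12], [-6, x + 25, 4], [3, -10, x + 3]].

Expanding det(xI - A) along the first row:
det(xI - A) = + (x - 13)·det([[x + 25, 4], [-10, x + 3]]) - (60)·det([[-6, 4], [3, x + 3]]) + (12)·det([[-6, x + 25], [3, -10]]).

Evaluating gives χ_A(x) = x^3 + 15x^2 + 75x + 125 = (x + 5)^3.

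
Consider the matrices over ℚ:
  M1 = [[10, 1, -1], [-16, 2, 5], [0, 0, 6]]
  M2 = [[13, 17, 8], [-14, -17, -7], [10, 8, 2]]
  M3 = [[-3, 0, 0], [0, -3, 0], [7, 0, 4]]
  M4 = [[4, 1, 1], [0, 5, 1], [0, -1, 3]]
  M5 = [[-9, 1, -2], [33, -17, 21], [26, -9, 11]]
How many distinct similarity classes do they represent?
Characteristic polynomials: χ_{M1} = (x - 6)^3, χ_{M2} = (x - 4)(x + 3)^2, χ_{M3} = (x - 4)(x + 3)^2, χ_{M4} = (x - 4)^3, χ_{M5} = (x + 5)^3.

{M1}: invariant factors (x - 6)^3.

{M2}: invariant factors (x - 4)(x + 3)^2.

{M3}: invariant factors x + 3, (x - 4)(x + 3).

{M4}: invariant factors x - 4, (x - 4)^2.

{M5}: invariant factors (x + 5)^3.

Matrices are similar if and only if their invariant-factor lists agree; the partition into similarity classes is {M1}, {M2}, {M3}, {M4}, {M5}.

5 classes: {M1}, {M2}, {M3}, {M4}, {M5}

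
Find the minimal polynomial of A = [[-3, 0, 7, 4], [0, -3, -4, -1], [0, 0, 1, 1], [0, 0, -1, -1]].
The characteristic polynomial factors as x^2(x + 3)^2. The minimal polynomial is ∏(x - λ)^{k_λ} where k_λ is the size of the largest Jordan block at λ.

For λ = -3: rank(A + 3I) = 2, and the largest Jordan block has size 1 (the smallest k with rank((A + 3I)^k) = rank((A + 3I)^(k+1))).
For λ = 0: rank(A) = 3, and the largest Jordan block has size 2 (the smallest k with rank(A^k) = rank(A^(k+1))).

So m_A(x) = x^2(x + 3).

m_A(x) = x^2(x + 3)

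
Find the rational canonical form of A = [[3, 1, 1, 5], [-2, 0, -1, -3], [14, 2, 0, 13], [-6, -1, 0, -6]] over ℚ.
R = [[0, 0, 0, -3], [1, 0, 0, 2], [0, 1, 0, 1], [0, 0, 1, -3]]

The invariant factors of A (the non-unit diagonal entries of the Smith normal form of xI - A over ℚ[x]) are (x + 3)(x^3 - x + 1), each dividing the next. The characteristic polynomial is their product, (x + 3)(x^3 - x + 1).

The rational canonical form is the block-diagonal matrix of companion matrices C(f_i):
R = [[0, 0, 0, -3], [1, 0, 0, 2], [0, 1, 0, 1], [0, 0, 1, -3]].

Note the characteristic polynomial does not split into linear factors over ℚ, so A has no Jordan form over ℚ; the rational canonical form exists over any field.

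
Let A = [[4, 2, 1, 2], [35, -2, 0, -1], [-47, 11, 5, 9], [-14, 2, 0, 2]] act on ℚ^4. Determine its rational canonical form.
The invariant factors of A (the non-unit diagonal entries of the Smith normal form of xI - A over ℚ[x]) are (x - 4)(x - 3)^2(x + 1), each dividing the next. The characteristic polynomial is their product, (x - 4)(x - 3)^2(x + 1).

The rational canonical form is the block-diagonal matrix of companion matrices C(f_i):
R = [[0, 0, 0, 36], [1, 0, 0, 3], [0, 1, 0, -23], [0, 0, 1, 9]].

R = [[0, 0, 0, 36], [1, 0, 0, 3], [0, 1, 0, -23], [0, 0, 1, 9]]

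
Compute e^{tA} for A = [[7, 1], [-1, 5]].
e^{tA} = [[(t + 1)*e^{6*t}, t*e^{6*t}], [-t*e^{6*t}, (1 - t)*e^{6*t}]]

A has Jordan form J = [[6, 1], [0, 6]] with A = PJP^{-1}, so e^{tA} = P e^{tJ} P^{-1}.

For a Jordan block J_k(λ), e^{tJ_k(λ)} = e^{λt} · (I + tN + t^2 N^2/2! + ... + t^{k-1} N^{k-1}/(k-1)!) where N is the nilpotent superdiagonal part.

Assembling the blocks and conjugating back gives the entries of e^{tA} as shown above.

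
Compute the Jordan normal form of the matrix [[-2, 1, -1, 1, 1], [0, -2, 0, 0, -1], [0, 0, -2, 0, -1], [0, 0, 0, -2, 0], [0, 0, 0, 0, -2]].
The characteristic polynomial is det(xI - A) = (x + 2)^5, so the eigenvalues are -2 (algebraic multiplicity 5).

For λ = -2: rank(A + 2I) = 2, rank((A + 2I)^2) = 0. The eigenspace has dimension 5 - 2 = 3, so there are 3 Jordan blocks; the rank sequence gives block sizes [2, 2, 1].

Assembling the blocks gives the Jordan form J above.

J = [[-2, 1, 0, 0, 0], [0, -2, 0, 0, 0], [0, 0, -2, 1, 0], [0, 0, 0, -2, 0], [0, 0, 0, 0, -2]]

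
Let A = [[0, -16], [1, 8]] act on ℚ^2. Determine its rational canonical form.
R = [[0, -16], [1, 8]]

The invariant factors of A (the non-unit diagonal entries of the Smith normal form of xI - A over ℚ[x]) are (x - 4)^2, each dividing the next. The characteristic polynomial is their product, (x - 4)^2.

The rational canonical form is the block-diagonal matrix of companion matrices C(f_i):
R = [[0, -16], [1, 8]].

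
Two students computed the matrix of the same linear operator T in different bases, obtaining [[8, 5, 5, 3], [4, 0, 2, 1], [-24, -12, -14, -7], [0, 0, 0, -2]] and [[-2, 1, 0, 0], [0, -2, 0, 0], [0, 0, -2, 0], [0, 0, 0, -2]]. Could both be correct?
Both have characteristic polynomial (x + 2)^4 and minimal polynomial (x + 2)^2. But rank(A + 2I) = 2 for A while rank(B + 2I) = 1 for B, so the number of Jordan blocks at λ = -2 differs. A and B are not similar.

No.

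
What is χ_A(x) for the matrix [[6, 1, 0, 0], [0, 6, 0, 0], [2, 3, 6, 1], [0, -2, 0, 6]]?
χ_A(x) = (x - 6)^4

xI - A = [[x - 6, -1, 0, 0], [0, x - 6, 0, 0], [-2, -3, x - 6, -1], [0, 2, 0, x - 6]].

Expanding det(xI - A) along the first row:
det(xI - A) = + (x - 6)·det([[x - 6, 0, 0], [-3, x - 6, -1], [2, 0, x - 6]]) - (-1)·det([[0, 0, 0], [-2, x - 6, -1], [0, 0, x - 6]]) + (0)·det([[0, x - 6, 0], [-2, -3, -1], [0, 2, x - 6]]) - (0)·det([[0, x - 6, 0], [-2, -3, x - 6], [0, 2, 0]]).

Evaluating gives χ_A(x) = x^4 - 24x^3 + 216x^2 - 864x + 1296 = (x - 6)^4.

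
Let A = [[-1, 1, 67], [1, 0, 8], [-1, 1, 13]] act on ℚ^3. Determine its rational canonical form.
R = [[0, 0, 54], [1, 0, -45], [0, 1, 12]]

The invariant factors of A (the non-unit diagonal entries of the Smith normal form of xI - A over ℚ[x]) are (x - 6)(x - 3)^2, each dividing the next. The characteristic polynomial is their product, (x - 6)(x - 3)^2.

The rational canonical form is the block-diagonal matrix of companion matrices C(f_i):
R = [[0, 0, 54], [1, 0, -45], [0, 1, 12]].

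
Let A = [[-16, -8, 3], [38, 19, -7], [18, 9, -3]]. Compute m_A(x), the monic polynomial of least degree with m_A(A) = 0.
m_A(x) = x^3

The characteristic polynomial factors as x^3. The minimal polynomial is ∏(x - λ)^{k_λ} where k_λ is the size of the largest Jordan block at λ.

For λ = 0: rank(A) = 2, and the largest Jordan block has size 3 (the smallest k with rank(A^k) = rank(A^(k+1))).

So m_A(x) = x^3.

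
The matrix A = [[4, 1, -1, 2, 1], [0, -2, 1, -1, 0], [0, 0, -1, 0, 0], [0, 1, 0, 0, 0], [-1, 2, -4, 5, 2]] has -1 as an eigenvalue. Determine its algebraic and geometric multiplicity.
algebraic multiplicity 3, geometric multiplicity 1

The characteristic polynomial is (x - 3)^2(x + 1)^3, so the factor x + 1 appears with exponent 3: the algebraic multiplicity is 3.

rank(A + I) = 4, so the eigenspace has dimension 5 - 4 = 1: the geometric multiplicity is 1.

Since 1 < 3, A is not diagonalizable.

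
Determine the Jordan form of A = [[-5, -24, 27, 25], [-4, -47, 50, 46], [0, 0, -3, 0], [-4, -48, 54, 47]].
J = [[-3, 1, 0, 0], [0, -3, 0, 0], [0, 0, -3, 0], [0, 0, 0, 1]]

The characteristic polynomial is det(xI - A) = (x - 1)(x + 3)^3, so the eigenvalues are -3 (algebraic multiplicity 3), 1 (algebraic multiplicity 1).

For λ = -3: rank(A + 3I) = 2, rank((A + 3I)^2) = 1. The eigenspace has dimension 4 - 2 = 2, so there are 2 Jordan blocks; the rank sequence gives block sizes [2, 1].

For λ = 1: algebraic multiplicity 1 gives one 1×1 block.

Assembling the blocks gives the Jordan form J above.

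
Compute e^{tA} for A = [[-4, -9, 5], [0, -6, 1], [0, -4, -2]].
A has Jordan form J = [[-4, 1, 0], [0, -4, 1], [0, 0, -4]] with A = PJP^{-1}, so e^{tA} = P e^{tJ} P^{-1}.

For a Jordan block J_k(λ), e^{tJ_k(λ)} = e^{λt} · (I + tN + t^2 N^2/2! + ... + t^{k-1} N^{k-1}/(k-1)!) where N is the nilpotent superdiagonal part.

Assembling the blocks and conjugating back gives the entries of e^{tA} as shown above.

e^{tA} = [[e^{-4*t}, t*(-t - 9)*e^{-4*t}, t*(t + 10)*e^{-4*t}/2], [0, (1 - 2*t)*e^{-4*t}, t*e^{-4*t}], [0, -4*t*e^{-4*t}, (2*t + 1)*e^{-4*t}]]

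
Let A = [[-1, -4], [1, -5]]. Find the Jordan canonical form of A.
J = [[-3, 1], [0, -3]]

The characteristic polynomial is det(xI - A) = (x + 3)^2, so the eigenvalues are -3 (algebraic multiplicity 2).

For λ = -3: rank(A + 3I) = 1, rank((A + 3I)^2) = 0. The eigenspace has dimension 2 - 1 = 1, so there is 1 Jordan block; the rank sequence gives block sizes [2].

Assembling the blocks gives the Jordan form J above.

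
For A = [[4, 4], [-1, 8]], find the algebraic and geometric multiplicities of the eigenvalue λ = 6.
algebraic multiplicity 2, geometric multiplicity 1

The characteristic polynomial is (x - 6)^2, so the factor x - 6 appears with exponent 2: the algebraic multiplicity is 2.

rank(A - 6I) = 1, so the eigenspace has dimension 2 - 1 = 1: the geometric multiplicity is 1.

Since 1 < 2, A is not diagonalizable.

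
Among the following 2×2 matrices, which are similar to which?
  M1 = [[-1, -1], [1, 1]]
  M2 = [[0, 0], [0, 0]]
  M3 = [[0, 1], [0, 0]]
Characteristic polynomials: χ_{M1} = x^2, χ_{M2} = x^2, χ_{M3} = x^2.

{M1, M3}: invariant factors x^2.

{M2}: invariant factors x, x.

Matrices are similar if and only if their invariant-factor lists agree; the partition into similarity classes is {M1, M3}, {M2}.

2 classes: {M1, M3}, {M2}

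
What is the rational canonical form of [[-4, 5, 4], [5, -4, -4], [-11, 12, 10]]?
R = [[0, 0, 2], [1, 0, -3], [0, 1, 2]]

The invariant factors of A (the non-unit diagonal entries of the Smith normal form of xI - A over ℚ[x]) are (x - 1)(x^2 - x + 2), each dividing the next. The characteristic polynomial is their product, (x - 1)(x^2 - x + 2).

The rational canonical form is the block-diagonal matrix of companion matrices C(f_i):
R = [[0, 0, 2], [1, 0, -3], [0, 1, 2]].

Note the characteristic polynomial does not split into linear factors over ℚ, so A has no Jordan form over ℚ; the rational canonical form exists over any field.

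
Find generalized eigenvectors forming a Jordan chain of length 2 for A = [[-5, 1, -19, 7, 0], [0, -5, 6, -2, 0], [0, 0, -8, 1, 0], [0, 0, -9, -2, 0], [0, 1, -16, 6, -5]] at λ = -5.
We seek v_1 ∈ ker((A + 5I)^2) \ ker(A + 5I), then set v_{i+1} = (A + 5I) v_i.

One such chain is v_1 = [[0, 1, 0, 0, 0]]^T, v_2 = [[1, 0, 0, 0, 1]]^T. Check: (A + 5I) v_2 = [[0, 0, 0, 0, 0]]^T = 0.

v_1 = [[0, 1, 0, 0, 0]]^T, v_2 = [[1, 0, 0, 0, 1]]^T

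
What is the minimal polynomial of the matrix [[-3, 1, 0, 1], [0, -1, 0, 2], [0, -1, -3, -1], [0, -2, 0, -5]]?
m_A(x) = (x + 3)^2

The characteristic polynomial factors as (x + 3)^4. The minimal polynomial is ∏(x - λ)^{k_λ} where k_λ is the size of the largest Jordan block at λ.

For λ = -3: rank(A + 3I) = 1, and the largest Jordan block has size 2 (the smallest k with rank((A + 3I)^k) = rank((A + 3I)^(k+1))).

So m_A(x) = (x + 3)^2.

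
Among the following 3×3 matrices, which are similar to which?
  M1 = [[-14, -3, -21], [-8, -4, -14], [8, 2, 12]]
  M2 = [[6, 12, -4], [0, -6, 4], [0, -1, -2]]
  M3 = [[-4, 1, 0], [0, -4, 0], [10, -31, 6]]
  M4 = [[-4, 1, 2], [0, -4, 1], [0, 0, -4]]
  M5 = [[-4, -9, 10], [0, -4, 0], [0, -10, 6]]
3 classes: {M1}, {M2, M3, M5}, {M4}

Characteristic polynomials: χ_{M1} = (x + 2)^3, χ_{M2} = (x - 6)(x + 4)^2, χ_{M3} = (x - 6)(x + 4)^2, χ_{M4} = (x + 4)^3, χ_{M5} = (x - 6)(x + 4)^2.

{M1}: invariant factors x + 2, (x + 2)^2.

{M2, M3, M5}: invariant factors (x - 6)(x + 4)^2.

{M4}: invariant factors (x + 4)^3.

Matrices are similar if and only if their invariant-factor lists agree; the partition into similarity classes is {M1}, {M2, M3, M5}, {M4}.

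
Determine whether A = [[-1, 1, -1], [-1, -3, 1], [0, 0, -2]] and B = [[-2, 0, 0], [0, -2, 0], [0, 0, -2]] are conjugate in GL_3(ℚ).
Both have characteristic polynomial (x + 2)^3, but the minimal polynomial of A is (x + 2)^2 while the minimal polynomial of B is x + 2. The minimal polynomial is a similarity invariant, so A and B are not similar.

No.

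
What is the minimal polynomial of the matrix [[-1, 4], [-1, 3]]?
The characteristic polynomial factors as (x - 1)^2. The minimal polynomial is ∏(x - λ)^{k_λ} where k_λ is the size of the largest Jordan block at λ.

For λ = 1: rank(A - I) = 1, and the largest Jordan block has size 2 (the smallest k with rank((A - I)^k) = rank((A - I)^(k+1))).

So m_A(x) = (x - 1)^2.

m_A(x) = (x - 1)^2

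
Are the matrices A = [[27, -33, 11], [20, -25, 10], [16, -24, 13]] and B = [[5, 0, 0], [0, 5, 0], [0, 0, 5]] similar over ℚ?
Both have characteristic polynomial (x - 5)^3, but the minimal polynomial of A is (x - 5)^2 while the minimal polynomial of B is x - 5. The minimal polynomial is a similarity invariant, so A and B are not similar.

No.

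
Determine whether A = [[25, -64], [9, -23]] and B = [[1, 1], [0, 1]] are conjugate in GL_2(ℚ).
Yes.

Two matrices over a field are similar if and only if they have the same invariant factors.

Both A and B have characteristic polynomial (x - 1)^2 and minimal polynomial (x - 1)^2. Computing further, both have invariant factors (x - 1)^2. Hence A and B are similar.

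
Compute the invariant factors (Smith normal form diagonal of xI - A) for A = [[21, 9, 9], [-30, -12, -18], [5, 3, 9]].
x - 6, (x - 6)^2

The Jordan structure of A has elementary divisors (x - 6)^2, (x - 6). Arranging the block sizes at each eigenvalue in decreasing order and taking row products gives the invariant factors.

Invariant factors (smallest first, each dividing the next): x - 6, (x - 6)^2.

Check: the last factor (x - 6)^2 is the minimal polynomial, and the product (x - 6)^3 is the characteristic polynomial.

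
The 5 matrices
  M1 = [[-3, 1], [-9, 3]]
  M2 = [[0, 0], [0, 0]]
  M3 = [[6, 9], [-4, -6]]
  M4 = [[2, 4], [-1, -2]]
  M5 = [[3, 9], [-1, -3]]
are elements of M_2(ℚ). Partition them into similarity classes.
2 classes: {M1, M3, M4, M5}, {M2}

Characteristic polynomials: χ_{M1} = x^2, χ_{M2} = x^2, χ_{M3} = x^2, χ_{M4} = x^2, χ_{M5} = x^2.

{M1, M3, M4, M5}: invariant factors x^2.

{M2}: invariant factors x, x.

Matrices are similar if and only if their invariant-factor lists agree; the partition into similarity classes is {M1, M3, M4, M5}, {M2}.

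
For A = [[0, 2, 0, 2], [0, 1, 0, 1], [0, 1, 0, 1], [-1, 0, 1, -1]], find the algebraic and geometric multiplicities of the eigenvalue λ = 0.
algebraic multiplicity 4, geometric multiplicity 2

The characteristic polynomial is x^4, so the factor x appears with exponent 4: the algebraic multiplicity is 4.

rank(A) = 2, so the eigenspace has dimension 4 - 2 = 2: the geometric multiplicity is 2.

Since 2 < 4, A is not diagonalizable.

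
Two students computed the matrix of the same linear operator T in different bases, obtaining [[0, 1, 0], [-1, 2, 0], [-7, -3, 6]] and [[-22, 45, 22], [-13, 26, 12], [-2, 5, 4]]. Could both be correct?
Two matrices over a field are similar if and only if they have the same invariant factors.

Both A and B have characteristic polynomial (x - 6)(x - 1)^2 and minimal polynomial (x - 6)(x - 1)^2. Computing further, both have invariant factors (x - 6)(x - 1)^2. Hence A and B are similar.

Yes.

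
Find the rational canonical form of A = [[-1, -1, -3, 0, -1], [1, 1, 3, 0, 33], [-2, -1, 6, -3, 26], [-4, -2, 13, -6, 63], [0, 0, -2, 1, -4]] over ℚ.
R = [[0, 0, 0, 0, 32], [1, 0, 0, 0, -64], [0, 1, 0, 0, 26], [0, 0, 1, 0, 11], [0, 0, 0, 1, -4]]

The invariant factors of A (the non-unit diagonal entries of the Smith normal form of xI - A over ℚ[x]) are (x - 2)(x - 1)^2(x + 4)^2, each dividing the next. The characteristic polynomial is their product, (x - 2)(x - 1)^2(x + 4)^2.

The rational canonical form is the block-diagonal matrix of companion matrices C(f_i):
R = [[0, 0, 0, 0, 32], [1, 0, 0, 0, -64], [0, 1, 0, 0, 26], [0, 0, 1, 0, 11], [0, 0, 0, 1, -4]].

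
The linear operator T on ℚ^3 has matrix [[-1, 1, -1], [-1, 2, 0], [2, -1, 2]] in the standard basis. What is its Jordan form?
J = [[1, 1, 0], [0, 1, 1], [0, 0, 1]]

The characteristic polynomial is det(xI - A) = (x - 1)^3, so the eigenvalues are 1 (algebraic multiplicity 3).

For λ = 1: rank(A - I) = 2, rank((A - I)^2) = 1, rank((A - I)^3) = 0. The eigenspace has dimension 3 - 2 = 1, so there is 1 Jordan block; the rank sequence gives block sizes [3].

Assembling the blocks gives the Jordan form J above.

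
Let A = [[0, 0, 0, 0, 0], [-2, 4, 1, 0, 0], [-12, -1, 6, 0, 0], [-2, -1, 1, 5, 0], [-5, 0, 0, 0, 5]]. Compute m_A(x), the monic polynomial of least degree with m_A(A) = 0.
m_A(x) = x(x - 5)^2

The characteristic polynomial factors as x(x - 5)^4. The minimal polynomial is ∏(x - λ)^{k_λ} where k_λ is the size of the largest Jordan block at λ.

For λ = 0: rank(A) = 4, and the largest Jordan block has size 1 (the smallest k with rank(A^k) = rank(A^(k+1))).
For λ = 5: rank(A - 5I) = 2, and the largest Jordan block has size 2 (the smallest k with rank((A - 5I)^k) = rank((A - 5I)^(k+1))).

So m_A(x) = x(x - 5)^2.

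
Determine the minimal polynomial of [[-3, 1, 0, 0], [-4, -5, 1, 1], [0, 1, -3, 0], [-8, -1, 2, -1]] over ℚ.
The characteristic polynomial factors as (x + 3)^4. The minimal polynomial is ∏(x - λ)^{k_λ} where k_λ is the size of the largest Jordan block at λ.

For λ = -3: rank(A + 3I) = 2, and the largest Jordan block has size 3 (the smallest k with rank((A + 3I)^k) = rank((A + 3I)^(k+1))).

So m_A(x) = (x + 3)^3.

m_A(x) = (x + 3)^3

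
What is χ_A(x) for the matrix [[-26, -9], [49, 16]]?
xI - A = [[x + 26, 9], [-49, x - 16]].

Expanding det(xI - A) along the first row:
det(xI - A) = + (x + 26)·det([[x - 16]]) - (9)·det([[-49]]).

Evaluating gives χ_A(x) = x^2 + 10x + 25 = (x + 5)^2.

χ_A(x) = (x + 5)^2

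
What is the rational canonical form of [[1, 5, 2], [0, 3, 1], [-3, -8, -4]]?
The invariant factors of A (the non-unit diagonal entries of the Smith normal form of xI - A over ℚ[x]) are x^3 + x + 1, each dividing the next. The characteristic polynomial is their product, x^3 + x + 1.

The rational canonical form is the block-diagonal matrix of companion matrices C(f_i):
R = [[0, 0, -1], [1, 0, -1], [0, 1, 0]].

Note the characteristic polynomial does not split into linear factors over ℚ, so A has no Jordan form over ℚ; the rational canonical form exists over any field.

R = [[0, 0, -1], [1, 0, -1], [0, 1, 0]]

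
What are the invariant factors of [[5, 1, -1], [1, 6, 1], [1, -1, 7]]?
(x - 6)^3

The Jordan structure of A has elementary divisors (x - 6)^3. Arranging the block sizes at each eigenvalue in decreasing order and taking row products gives the invariant factors.

Invariant factors (smallest first, each dividing the next): (x - 6)^3.

Check: the last factor (x - 6)^3 is the minimal polynomial, and the product (x - 6)^3 is the characteristic polynomial.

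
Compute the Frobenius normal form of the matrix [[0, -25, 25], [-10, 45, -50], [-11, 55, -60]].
R = [[-5, 0, 0], [0, 0, -25], [0, 1, -10]]

The invariant factors of A (the non-unit diagonal entries of the Smith normal form of xI - A over ℚ[x]) are x + 5, (x + 5)^2, each dividing the next. The characteristic polynomial is their product, (x + 5)^3.

The rational canonical form is the block-diagonal matrix of companion matrices C(f_i):
R = [[-5, 0, 0], [0, 0, -25], [0, 1, -10]].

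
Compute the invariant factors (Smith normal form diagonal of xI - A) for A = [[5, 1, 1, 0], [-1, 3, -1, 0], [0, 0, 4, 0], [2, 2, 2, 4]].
x - 4, x - 4, (x - 4)^2

The Jordan structure of A has elementary divisors (x - 4)^2, (x - 4), (x - 4). Arranging the block sizes at each eigenvalue in decreasing order and taking row products gives the invariant factors.

Invariant factors (smallest first, each dividing the next): x - 4, x - 4, (x - 4)^2.

Check: the last factor (x - 4)^2 is the minimal polynomial, and the product (x - 4)^4 is the characteristic polynomial.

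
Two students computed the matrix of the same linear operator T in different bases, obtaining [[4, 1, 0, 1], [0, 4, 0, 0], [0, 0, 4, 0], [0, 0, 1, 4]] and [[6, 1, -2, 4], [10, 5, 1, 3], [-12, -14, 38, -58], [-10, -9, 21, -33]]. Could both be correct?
Yes.

Two matrices over a field are similar if and only if they have the same invariant factors.

Both A and B have characteristic polynomial (x - 4)^4 and minimal polynomial (x - 4)^3. Computing further, both have invariant factors x - 4, (x - 4)^3. Hence A and B are similar.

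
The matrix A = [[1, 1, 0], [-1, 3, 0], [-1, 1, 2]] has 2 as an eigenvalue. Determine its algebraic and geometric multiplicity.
The characteristic polynomial is (x - 2)^3, so the factor x - 2 appears with exponent 3: the algebraic multiplicity is 3.

rank(A - 2I) = 1, so the eigenspace has dimension 3 - 1 = 2: the geometric multiplicity is 2.

Since 2 < 3, A is not diagonalizable.

algebraic multiplicity 3, geometric multiplicity 2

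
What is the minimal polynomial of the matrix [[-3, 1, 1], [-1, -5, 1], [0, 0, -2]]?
m_A(x) = (x + 2)(x + 4)^2

The characteristic polynomial factors as (x + 2)(x + 4)^2. The minimal polynomial is ∏(x - λ)^{k_λ} where k_λ is the size of the largest Jordan block at λ.

For λ = -4: rank(A + 4I) = 2, and the largest Jordan block has size 2 (the smallest k with rank((A + 4I)^k) = rank((A + 4I)^(k+1))).
For λ = -2: rank(A + 2I) = 2, and the largest Jordan block has size 1 (the smallest k with rank((A + 2I)^k) = rank((A + 2I)^(k+1))).

So m_A(x) = (x + 2)(x + 4)^2.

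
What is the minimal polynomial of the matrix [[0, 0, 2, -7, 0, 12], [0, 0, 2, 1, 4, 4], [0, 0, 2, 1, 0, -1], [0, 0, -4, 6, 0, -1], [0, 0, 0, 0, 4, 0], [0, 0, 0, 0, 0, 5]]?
m_A(x) = x(x - 5)(x - 4)^2

The characteristic polynomial factors as x^2(x - 5)(x - 4)^3. The minimal polynomial is ∏(x - λ)^{k_λ} where k_λ is the size of the largest Jordan block at λ.

For λ = 0: rank(A) = 4, and the largest Jordan block has size 1 (the smallest k with rank(A^k) = rank(A^(k+1))).
For λ = 4: rank(A - 4I) = 4, and the largest Jordan block has size 2 (the smallest k with rank((A - 4I)^k) = rank((A - 4I)^(k+1))).
For λ = 5: rank(A - 5I) = 5, and the largest Jordan block has size 1 (the smallest k with rank((A - 5I)^k) = rank((A - 5I)^(k+1))).

So m_A(x) = x(x - 5)(x - 4)^2.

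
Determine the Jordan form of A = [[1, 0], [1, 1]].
The characteristic polynomial is det(xI - A) = (x - 1)^2, so the eigenvalues are 1 (algebraic multiplicity 2).

For λ = 1: rank(A - I) = 1, rank((A - I)^2) = 0. The eigenspace has dimension 2 - 1 = 1, so there is 1 Jordan block; the rank sequence gives block sizes [2].

Assembling the blocks gives the Jordan form J above.

J = [[1, 1], [0, 1]]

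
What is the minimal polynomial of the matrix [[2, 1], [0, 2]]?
The characteristic polynomial factors as (x - 2)^2. The minimal polynomial is ∏(x - λ)^{k_λ} where k_λ is the size of the largest Jordan block at λ.

For λ = 2: rank(A - 2I) = 1, and the largest Jordan block has size 2 (the smallest k with rank((A - 2I)^k) = rank((A - 2I)^(k+1))).

So m_A(x) = (x - 2)^2.

m_A(x) = (x - 2)^2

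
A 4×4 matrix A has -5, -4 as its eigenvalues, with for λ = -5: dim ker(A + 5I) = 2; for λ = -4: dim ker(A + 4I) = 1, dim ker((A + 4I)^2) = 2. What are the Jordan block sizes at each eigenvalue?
Jordan blocks: (-5, 1), (-5, 1), (-4, 2)

λ = -5: successive nullity increments [2] count blocks of size ≥ k; block sizes are [1, 1].
λ = -4: successive nullity increments [1, 1] count blocks of size ≥ k; block sizes are [2].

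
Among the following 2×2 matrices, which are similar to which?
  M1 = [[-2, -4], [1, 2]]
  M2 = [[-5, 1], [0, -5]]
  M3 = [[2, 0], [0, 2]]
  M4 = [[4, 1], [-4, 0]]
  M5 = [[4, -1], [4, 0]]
Characteristic polynomials: χ_{M1} = x^2, χ_{M2} = (x + 5)^2, χ_{M3} = (x - 2)^2, χ_{M4} = (x - 2)^2, χ_{M5} = (x - 2)^2.

{M1}: invariant factors x^2.

{M2}: invariant factors (x + 5)^2.

{M3}: invariant factors x - 2, x - 2.

{M4, M5}: invariant factors (x - 2)^2.

Matrices are similar if and only if their invariant-factor lists agree; the partition into similarity classes is {M1}, {M2}, {M3}, {M4, M5}.

4 classes: {M1}, {M2}, {M3}, {M4, M5}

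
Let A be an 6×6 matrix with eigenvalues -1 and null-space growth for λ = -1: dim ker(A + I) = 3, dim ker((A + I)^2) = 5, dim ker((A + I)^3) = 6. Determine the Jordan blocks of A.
λ = -1: successive nullity increments [3, 2, 1] count blocks of size ≥ k; block sizes are [3, 2, 1].

Jordan blocks: (-1, 3), (-1, 2), (-1, 1)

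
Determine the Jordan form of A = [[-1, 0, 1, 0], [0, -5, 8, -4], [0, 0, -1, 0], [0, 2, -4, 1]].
The characteristic polynomial is det(xI - A) = (x + 1)^3(x + 3), so the eigenvalues are -3 (algebraic multiplicity 1), -1 (algebraic multiplicity 3).

For λ = -3: algebraic multiplicity 1 gives one 1×1 block.

For λ = -1: rank(A + I) = 2, rank((A + I)^2) = 1. The eigenspace has dimension 4 - 2 = 2, so there are 2 Jordan blocks; the rank sequence gives block sizes [2, 1].

Assembling the blocks gives the Jordan form J above.

J = [[-3, 0, 0, 0], [0, -1, 1, 0], [0, 0, -1, 0], [0, 0, 0, -1]]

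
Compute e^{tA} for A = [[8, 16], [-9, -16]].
e^{tA} = [[(12*t + 1)*e^{-4*t}, 16*t*e^{-4*t}], [-9*t*e^{-4*t}, (1 - 12*t)*e^{-4*t}]]

A has Jordan form J = [[-4, 1], [0, -4]] with A = PJP^{-1}, so e^{tA} = P e^{tJ} P^{-1}.

For a Jordan block J_k(λ), e^{tJ_k(λ)} = e^{λt} · (I + tN + t^2 N^2/2! + ... + t^{k-1} N^{k-1}/(k-1)!) where N is the nilpotent superdiagonal part.

Assembling the blocks and conjugating back gives the entries of e^{tA} as shown above.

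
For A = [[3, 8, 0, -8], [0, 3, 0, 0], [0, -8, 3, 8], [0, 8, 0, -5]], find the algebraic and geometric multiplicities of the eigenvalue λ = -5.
The characteristic polynomial is (x - 3)^3(x + 5), so the factor x + 5 appears with exponent 1: the algebraic multiplicity is 1.

rank(A + 5I) = 3, so the eigenspace has dimension 4 - 3 = 1: the geometric multiplicity is 1.

algebraic multiplicity 1, geometric multiplicity 1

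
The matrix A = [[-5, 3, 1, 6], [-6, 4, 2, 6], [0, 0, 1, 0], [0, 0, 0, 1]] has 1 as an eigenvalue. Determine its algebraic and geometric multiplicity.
The characteristic polynomial is (x - 1)^3(x + 2), so the factor x - 1 appears with exponent 3: the algebraic multiplicity is 3.

rank(A - I) = 2, so the eigenspace has dimension 4 - 2 = 2: the geometric multiplicity is 2.

Since 2 < 3, A is not diagonalizable.

algebraic multiplicity 3, geometric multiplicity 2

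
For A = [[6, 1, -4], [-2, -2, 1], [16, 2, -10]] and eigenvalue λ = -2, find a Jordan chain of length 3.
v_1 = [[2, 0, 5]]^T, v_2 = [[-4, 1, -8]]^T, v_3 = [[1, 0, 2]]^T

We seek v_1 ∈ ker((A + 2I)^3) \ ker((A + 2I)^2), then set v_{i+1} = (A + 2I) v_i.

One such chain is v_1 = [[2, 0, 5]]^T, v_2 = [[-4, 1, -8]]^T, v_3 = [[1, 0, 2]]^T. Check: (A + 2I) v_3 = [[0, 0, 0]]^T = 0.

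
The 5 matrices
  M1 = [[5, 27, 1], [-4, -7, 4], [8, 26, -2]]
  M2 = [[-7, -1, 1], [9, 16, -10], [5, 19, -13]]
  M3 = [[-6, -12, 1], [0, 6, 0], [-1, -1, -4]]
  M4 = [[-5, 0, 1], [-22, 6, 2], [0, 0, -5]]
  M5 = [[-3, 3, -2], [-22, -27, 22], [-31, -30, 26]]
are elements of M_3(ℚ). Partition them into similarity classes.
Characteristic polynomials: χ_{M1} = (x - 6)(x + 5)^2, χ_{M2} = (x - 6)(x + 5)^2, χ_{M3} = (x - 6)(x + 5)^2, χ_{M4} = (x - 6)(x + 5)^2, χ_{M5} = (x - 6)(x + 5)^2.

{M1, M2, M3, M4, M5}: invariant factors (x - 6)(x + 5)^2.

Matrices are similar if and only if their invariant-factor lists agree; the partition into similarity classes is {M1, M2, M3, M4, M5}.

1 class: {M1, M2, M3, M4, M5}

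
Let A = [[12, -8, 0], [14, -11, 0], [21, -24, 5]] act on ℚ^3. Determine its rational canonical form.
The invariant factors of A (the non-unit diagonal entries of the Smith normal form of xI - A over ℚ[x]) are x - 5, (x - 5)(x + 4), each dividing the next. The characteristic polynomial is their product, (x - 5)^2(x + 4).

The rational canonical form is the block-diagonal matrix of companion matrices C(f_i):
R = [[5, 0, 0], [0, 0, 20], [0, 1, 1]].

R = [[5, 0, 0], [0, 0, 20], [0, 1, 1]]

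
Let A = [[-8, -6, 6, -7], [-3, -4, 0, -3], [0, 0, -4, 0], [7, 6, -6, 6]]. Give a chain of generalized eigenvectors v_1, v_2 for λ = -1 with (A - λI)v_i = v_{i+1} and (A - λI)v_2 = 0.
v_1 = [[0, -1, 0, 1]]^T, v_2 = [[-1, 0, 0, 1]]^T

We seek v_1 ∈ ker((A + I)^2) \ ker(A + I), then set v_{i+1} = (A + I) v_i.

One such chain is v_1 = [[0, -1, 0, 1]]^T, v_2 = [[-1, 0, 0, 1]]^T. Check: (A + I) v_2 = [[0, 0, 0, 0]]^T = 0.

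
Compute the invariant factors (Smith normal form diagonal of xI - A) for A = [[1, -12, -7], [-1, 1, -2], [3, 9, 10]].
(x - 4)^3

The Jordan structure of A has elementary divisors (x - 4)^3. Arranging the block sizes at each eigenvalue in decreasing order and taking row products gives the invariant factors.

Invariant factors (smallest first, each dividing the next): (x - 4)^3.

Check: the last factor (x - 4)^3 is the minimal polynomial, and the product (x - 4)^3 is the characteristic polynomial.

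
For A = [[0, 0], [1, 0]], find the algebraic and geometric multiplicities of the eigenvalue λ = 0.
The characteristic polynomial is x^2, so the factor x appears with exponent 2: the algebraic multiplicity is 2.

rank(A) = 1, so the eigenspace has dimension 2 - 1 = 1: the geometric multiplicity is 1.

Since 1 < 2, A is not diagonalizable.

algebraic multiplicity 2, geometric multiplicity 1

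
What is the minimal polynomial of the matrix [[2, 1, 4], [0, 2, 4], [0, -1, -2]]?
m_A(x) = x^2(x - 2)

The characteristic polynomial factors as x^2(x - 2). The minimal polynomial is ∏(x - λ)^{k_λ} where k_λ is the size of the largest Jordan block at λ.

For λ = 0: rank(A) = 2, and the largest Jordan block has size 2 (the smallest k with rank(A^k) = rank(A^(k+1))).
For λ = 2: rank(A - 2I) = 2, and the largest Jordan block has size 1 (the smallest k with rank((A - 2I)^k) = rank((A - 2I)^(k+1))).

So m_A(x) = x^2(x - 2).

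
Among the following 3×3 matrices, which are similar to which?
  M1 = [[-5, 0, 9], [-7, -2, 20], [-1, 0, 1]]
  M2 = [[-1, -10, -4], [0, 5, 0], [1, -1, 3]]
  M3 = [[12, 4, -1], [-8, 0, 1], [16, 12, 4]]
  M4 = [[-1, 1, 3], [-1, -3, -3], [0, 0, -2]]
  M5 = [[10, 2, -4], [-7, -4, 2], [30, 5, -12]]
Characteristic polynomials: χ_{M1} = (x + 2)^3, χ_{M2} = (x - 5)(x - 1)^2, χ_{M3} = (x - 6)^2(x - 4), χ_{M4} = (x + 2)^3, χ_{M5} = (x + 2)^3.

{M1, M5}: invariant factors (x + 2)^3.

{M2}: invariant factors (x - 5)(x - 1)^2.

{M3}: invariant factors (x - 6)^2(x - 4).

{M4}: invariant factors x + 2, (x + 2)^2.

Matrices are similar if and only if their invariant-factor lists agree; the partition into similarity classes is {M1, M5}, {M2}, {M3}, {M4}.

4 classes: {M1, M5}, {M2}, {M3}, {M4}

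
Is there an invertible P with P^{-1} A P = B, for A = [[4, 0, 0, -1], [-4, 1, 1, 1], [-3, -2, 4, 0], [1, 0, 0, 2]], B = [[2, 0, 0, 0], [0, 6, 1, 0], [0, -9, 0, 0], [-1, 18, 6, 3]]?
Two matrices over a field are similar if and only if they have the same invariant factors.

Both A and B have characteristic polynomial (x - 3)^3(x - 2) and minimal polynomial (x - 3)^2(x - 2). Computing further, both have invariant factors x - 3, (x - 3)^2(x - 2). Hence A and B are similar.

Yes.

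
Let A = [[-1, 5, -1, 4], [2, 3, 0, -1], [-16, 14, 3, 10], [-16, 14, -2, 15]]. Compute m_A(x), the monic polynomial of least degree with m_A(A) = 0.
m_A(x) = (x - 5)^3

The characteristic polynomial factors as (x - 5)^4. The minimal polynomial is ∏(x - λ)^{k_λ} where k_λ is the size of the largest Jordan block at λ.

For λ = 5: rank(A - 5I) = 2, and the largest Jordan block has size 3 (the smallest k with rank((A - 5I)^k) = rank((A - 5I)^(k+1))).

So m_A(x) = (x - 5)^3.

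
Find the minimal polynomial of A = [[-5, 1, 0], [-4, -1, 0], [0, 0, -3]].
The characteristic polynomial factors as (x + 3)^3. The minimal polynomial is ∏(x - λ)^{k_λ} where k_λ is the size of the largest Jordan block at λ.

For λ = -3: rank(A + 3I) = 1, and the largest Jordan block has size 2 (the smallest k with rank((A + 3I)^k) = rank((A + 3I)^(k+1))).

So m_A(x) = (x + 3)^2.

m_A(x) = (x + 3)^2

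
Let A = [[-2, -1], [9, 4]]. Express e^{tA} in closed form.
A has Jordan form J = [[1, 1], [0, 1]] with A = PJP^{-1}, so e^{tA} = P e^{tJ} P^{-1}.

For a Jordan block J_k(λ), e^{tJ_k(λ)} = e^{λt} · (I + tN + t^2 N^2/2! + ... + t^{k-1} N^{k-1}/(k-1)!) where N is the nilpotent superdiagonal part.

Assembling the blocks and conjugating back gives the entries of e^{tA} as shown above.

e^{tA} = [[(1 - 3*t)*e^{t}, -t*e^{t}], [9*t*e^{t}, (3*t + 1)*e^{t}]]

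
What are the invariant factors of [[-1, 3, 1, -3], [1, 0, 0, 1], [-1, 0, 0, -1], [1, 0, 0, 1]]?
x, x^3

The Jordan structure of A has elementary divisors x^3, x. Arranging the block sizes at each eigenvalue in decreasing order and taking row products gives the invariant factors.

Invariant factors (smallest first, each dividing the next): x, x^3.

Check: the last factor x^3 is the minimal polynomial, and the product x^4 is the characteristic polynomial.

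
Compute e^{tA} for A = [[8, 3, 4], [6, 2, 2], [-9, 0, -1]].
A has Jordan form J = [[2, 1, 0], [0, 2, 0], [0, 0, 5]] with A = PJP^{-1}, so e^{tA} = P e^{tJ} P^{-1}.

For a Jordan block J_k(λ), e^{tJ_k(λ)} = e^{λt} · (I + tN + t^2 N^2/2! + ... + t^{k-1} N^{k-1}/(k-1)!) where N is the nilpotent superdiagonal part.

Assembling the blocks and conjugating back gives the entries of e^{tA} as shown above.

e^{tA} = [[2*e^{5*t} - e^{2*t}, (-3*t + 2*e^{3*t} - 2)*e^{2*t}, 2*(-t + e^{3*t} - 1)*e^{2*t}], [2*(e^{3*t} - 1)*e^{2*t}, (-6*t + 2*e^{3*t} - 1)*e^{2*t}, 2*(-2*t + e^{3*t} - 1)*e^{2*t}], [3*(1 - e^{3*t})*e^{2*t}, 3*(3*t - e^{3*t} + 1)*e^{2*t}, (6*t - 3*e^{3*t} + 4)*e^{2*t}]]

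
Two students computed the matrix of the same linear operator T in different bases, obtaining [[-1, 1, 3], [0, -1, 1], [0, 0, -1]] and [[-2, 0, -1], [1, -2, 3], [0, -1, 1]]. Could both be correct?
Yes.

Two matrices over a field are similar if and only if they have the same invariant factors.

Both A and B have characteristic polynomial (x + 1)^3 and minimal polynomial (x + 1)^3. Computing further, both have invariant factors (x + 1)^3. Hence A and B are similar.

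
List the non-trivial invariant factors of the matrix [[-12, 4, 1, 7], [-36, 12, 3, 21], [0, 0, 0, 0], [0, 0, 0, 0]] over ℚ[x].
x, x, x^2

The Jordan structure of A has elementary divisors x^2, x, x. Arranging the block sizes at each eigenvalue in decreasing order and taking row products gives the invariant factors.

Invariant factors (smallest first, each dividing the next): x, x, x^2.

Check: the last factor x^2 is the minimal polynomial, and the product x^4 is the characteristic polynomial.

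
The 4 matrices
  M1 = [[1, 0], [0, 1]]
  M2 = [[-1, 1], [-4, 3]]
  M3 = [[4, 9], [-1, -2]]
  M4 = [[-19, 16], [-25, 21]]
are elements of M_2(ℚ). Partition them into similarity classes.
2 classes: {M1}, {M2, M3, M4}

Characteristic polynomials: χ_{M1} = (x - 1)^2, χ_{M2} = (x - 1)^2, χ_{M3} = (x - 1)^2, χ_{M4} = (x - 1)^2.

{M1}: invariant factors x - 1, x - 1.

{M2, M3, M4}: invariant factors (x - 1)^2.

Matrices are similar if and only if their invariant-factor lists agree; the partition into similarity classes is {M1}, {M2, M3, M4}.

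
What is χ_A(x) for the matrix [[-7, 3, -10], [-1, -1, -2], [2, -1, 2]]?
xI - A = [[x + 7, -3, 10], [1, x + 1, 2], [-2, 1, x - 2]].

Expanding det(xI - A) along the first row:
det(xI - A) = + (x + 7)·det([[x + 1, 2], [1, x - 2]]) - (-3)·det([[1, 2], [-2, x - 2]]) + (10)·det([[1, x + 1], [-2, 1]]).

Evaluating gives χ_A(x) = x^3 + 6x^2 + 12x + 8 = (x + 2)^3.

χ_A(x) = (x + 2)^3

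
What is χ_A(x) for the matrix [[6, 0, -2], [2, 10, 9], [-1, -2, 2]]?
xI - A = [[x - 6, 0, 2], [-2, x - 10, -9], [1, 2, x - 2]].

Expanding det(xI - A) along the first row:
det(xI - A) = + (x - 6)·det([[x - 10, -9], [2, x - 2]]) - (0)·det([[-2, -9], [1, x - 2]]) + (2)·det([[-2, x - 10], [1, 2]]).

Evaluating gives χ_A(x) = x^3 - 18x^2 + 108x - 216 = (x - 6)^3.

χ_A(x) = (x - 6)^3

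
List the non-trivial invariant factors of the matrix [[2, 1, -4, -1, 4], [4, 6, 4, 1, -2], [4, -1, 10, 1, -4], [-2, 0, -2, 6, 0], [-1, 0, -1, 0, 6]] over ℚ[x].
(x - 6)^2, (x - 6)^3

The Jordan structure of A has elementary divisors (x - 6)^3, (x - 6)^2. Arranging the block sizes at each eigenvalue in decreasing order and taking row products gives the invariant factors.

Invariant factors (smallest first, each dividing the next): (x - 6)^2, (x - 6)^3.

Check: the last factor (x - 6)^3 is the minimal polynomial, and the product (x - 6)^5 is the characteristic polynomial.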